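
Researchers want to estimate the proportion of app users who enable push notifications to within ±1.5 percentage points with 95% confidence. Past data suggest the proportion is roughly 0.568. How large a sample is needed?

4190

For a proportion with margin E = 0.015 at 95% confidence, z = 1.960.
n = p̂(1−p̂)(z/E)² = 0.568 × 0.432 × (1.960/0.015)² = 4189.50
Round up: n = 4190.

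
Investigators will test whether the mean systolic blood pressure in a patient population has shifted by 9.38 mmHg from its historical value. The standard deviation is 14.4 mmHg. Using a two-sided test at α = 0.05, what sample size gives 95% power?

31

For a one-sample z-test, n = ((z_{α/2} + z_β)·σ/δ)².
z_{α/2} = 1.960 (two-sided α = 0.05); z_β = 1.645 (power 95% → β = 0.05).
n = (3.605 × 14.4 / 9.38)² = 30.63
Round up: n = 31.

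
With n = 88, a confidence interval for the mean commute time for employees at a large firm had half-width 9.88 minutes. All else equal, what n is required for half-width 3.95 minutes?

551

Margin of error scales as 1/√n, so n₂ = n₁·(E₁/E₂)².
n₂ = 88 × (9.88/3.95)² = 88 × 6.256 = 550.53
Round up: n₂ = 551.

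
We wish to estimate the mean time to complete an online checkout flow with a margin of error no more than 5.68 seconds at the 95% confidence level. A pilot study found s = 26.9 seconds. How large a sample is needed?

For a mean, the margin of error is E = z·σ/√n, so n = (zσ/E)².
At 95% confidence, z = 1.960.
n = (1.960 × 26.9 / 5.68)² = 86.16
Round up: n = 87.

87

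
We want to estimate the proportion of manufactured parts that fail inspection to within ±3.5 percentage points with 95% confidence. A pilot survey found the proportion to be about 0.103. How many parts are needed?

290

For a proportion with margin E = 0.035 at 95% confidence, z = 1.960.
n = p̂(1−p̂)(z/E)² = 0.103 × 0.897 × (1.960/0.035)² = 289.74
Round up: n = 290.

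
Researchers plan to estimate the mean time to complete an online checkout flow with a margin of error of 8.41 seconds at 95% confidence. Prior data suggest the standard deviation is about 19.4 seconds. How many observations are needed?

n = 21

For a mean, the margin of error is E = z·σ/√n, so n = (zσ/E)².
At 95% confidence, z = 1.960.
n = (1.960 × 19.4 / 8.41)² = 20.44
Round up: n = 21.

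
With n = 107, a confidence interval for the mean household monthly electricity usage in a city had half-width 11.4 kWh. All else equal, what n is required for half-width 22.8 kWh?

Margin of error scales as 1/√n, so n₂ = n₁·(E₁/E₂)².
n₂ = 107 × (11.4/22.8)² = 107 × 0.25 = 26.75
Round up: n₂ = 27.

n = 27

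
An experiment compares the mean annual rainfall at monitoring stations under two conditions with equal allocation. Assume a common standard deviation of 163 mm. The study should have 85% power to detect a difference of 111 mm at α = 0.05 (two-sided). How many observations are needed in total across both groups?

78 total

For two equal groups, n per group = 2·((z_{α/2} + z_β)·σ/δ)².
z_{α/2} = 1.960; z_β = 1.036 (power 85%).
n = 2 × (2.996 × 163 / 111)² = 2 × 19.36 = 38.72
Round up: n = 39 per group.
Total across both groups: 2 × 39 = 78.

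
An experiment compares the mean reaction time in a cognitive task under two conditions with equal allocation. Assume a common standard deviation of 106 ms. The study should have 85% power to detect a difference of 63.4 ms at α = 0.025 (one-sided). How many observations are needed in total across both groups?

102 total

For two equal groups, n per group = 2·((z_α + z_β)·σ/δ)².
z_α = 1.960; z_β = 1.036 (power 85%).
n = 2 × (2.996 × 106 / 63.4)² = 2 × 25.09 = 50.18
Round up: n = 51 per group.
Total across both groups: 2 × 51 = 102.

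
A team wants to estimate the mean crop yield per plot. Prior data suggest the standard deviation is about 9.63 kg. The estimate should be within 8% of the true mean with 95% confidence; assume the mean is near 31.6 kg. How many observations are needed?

For a mean, the margin of error is E = z·σ/√n, so n = (zσ/E)².
At 95% confidence, z = 1.960.
E = 8% of 31.6 = 2.528 kg.
n = (1.960 × 9.63 / 2.528)² = 55.75
Round up: n = 56.

56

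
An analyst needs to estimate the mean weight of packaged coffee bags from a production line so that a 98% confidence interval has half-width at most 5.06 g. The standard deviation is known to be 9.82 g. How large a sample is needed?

For a mean, the margin of error is E = z·σ/√n, so n = (zσ/E)².
At 98% confidence, z = 2.326.
n = (2.326 × 9.82 / 5.06)² = 20.38
Round up: n = 21.

21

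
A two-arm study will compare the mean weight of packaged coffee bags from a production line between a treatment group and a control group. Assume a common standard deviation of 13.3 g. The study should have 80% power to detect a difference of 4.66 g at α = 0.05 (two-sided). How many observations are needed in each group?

For two equal groups, n per group = 2·((z_{α/2} + z_β)·σ/δ)².
z_{α/2} = 1.960; z_β = 0.842 (power 80%).
n = 2 × (2.802 × 13.3 / 4.66)² = 2 × 63.95 = 127.90
Round up: n = 128 per group.

128 per group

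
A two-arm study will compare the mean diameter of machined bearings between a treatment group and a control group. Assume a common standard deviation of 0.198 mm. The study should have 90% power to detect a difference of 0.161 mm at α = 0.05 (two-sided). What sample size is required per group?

32 per group

For two equal groups, n per group = 2·((z_{α/2} + z_β)·σ/δ)².
z_{α/2} = 1.960; z_β = 1.282 (power 90%).
n = 2 × (3.242 × 0.198 / 0.161)² = 2 × 15.90 = 31.80
Round up: n = 32 per group.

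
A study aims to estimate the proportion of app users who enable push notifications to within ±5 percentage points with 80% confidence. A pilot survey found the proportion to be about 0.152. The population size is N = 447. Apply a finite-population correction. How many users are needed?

n = 72

For a proportion with margin E = 0.05 at 80% confidence, z = 1.282.
n = p̂(1−p̂)(z/E)² = 0.152 × 0.848 × (1.282/0.05)² = 84.74 — call this n₀.
Finite-population correction with N = 447: n = n₀ / (1 + (n₀−1)/N) = 84.74 / 1.187 = 71.39
Round up: n = 72.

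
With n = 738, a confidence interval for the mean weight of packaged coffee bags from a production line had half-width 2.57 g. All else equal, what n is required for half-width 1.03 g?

Margin of error scales as 1/√n, so n₂ = n₁·(E₁/E₂)².
n₂ = 738 × (2.57/1.03)² = 738 × 6.226 = 4594.79
Round up: n₂ = 4595.

4595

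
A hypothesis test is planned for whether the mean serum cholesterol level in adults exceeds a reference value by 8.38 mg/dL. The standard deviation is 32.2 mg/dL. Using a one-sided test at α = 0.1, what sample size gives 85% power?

For a one-sample z-test, n = ((z_α + z_β)·σ/δ)².
z_α = 1.282 (one-sided α = 0.1); z_β = 1.036 (power 85% → β = 0.15).
n = (2.318 × 32.2 / 8.38)² = 79.33
Round up: n = 80.

80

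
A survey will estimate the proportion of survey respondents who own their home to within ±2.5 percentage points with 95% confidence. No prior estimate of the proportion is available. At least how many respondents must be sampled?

For a proportion with margin E = 0.025 at 95% confidence, z = 1.960.
With no prior estimate, use p = 0.5, which maximizes p(1−p) at 0.25.
n = 0.25 × (z/E)² = 0.25 × (1.960/0.025)² = 1536.64
Round up: n = 1537.

n = 1537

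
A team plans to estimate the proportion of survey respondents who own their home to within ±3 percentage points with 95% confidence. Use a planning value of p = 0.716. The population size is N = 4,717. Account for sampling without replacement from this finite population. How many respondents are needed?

734

For a proportion with margin E = 0.03 at 95% confidence, z = 1.960.
n = p̂(1−p̂)(z/E)² = 0.716 × 0.284 × (1.960/0.03)² = 867.96 — call this n₀.
Finite-population correction with N = 4,717: n = n₀ / (1 + (n₀−1)/N) = 867.96 / 1.184 = 733.07
Round up: n = 734.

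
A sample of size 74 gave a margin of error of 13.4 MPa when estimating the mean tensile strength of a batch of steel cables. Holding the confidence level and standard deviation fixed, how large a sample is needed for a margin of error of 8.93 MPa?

167

Margin of error scales as 1/√n, so n₂ = n₁·(E₁/E₂)².
n₂ = 74 × (13.4/8.93)² = 74 × 2.252 = 166.65
Round up: n₂ = 167.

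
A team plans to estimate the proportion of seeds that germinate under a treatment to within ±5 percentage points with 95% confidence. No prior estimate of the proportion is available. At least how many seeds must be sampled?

385

For a proportion with margin E = 0.05 at 95% confidence, z = 1.960.
With no prior estimate, use p = 0.5, which maximizes p(1−p) at 0.25.
n = 0.25 × (z/E)² = 0.25 × (1.960/0.05)² = 384.16
Round up: n = 385.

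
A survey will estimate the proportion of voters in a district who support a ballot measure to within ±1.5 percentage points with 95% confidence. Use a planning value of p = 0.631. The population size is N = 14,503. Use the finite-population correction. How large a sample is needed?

For a proportion with margin E = 0.015 at 95% confidence, z = 1.960.
n = p̂(1−p̂)(z/E)² = 0.631 × 0.369 × (1.960/0.015)² = 3975.44 — call this n₀.
Finite-population correction with N = 14,503: n = n₀ / (1 + (n₀−1)/N) = 3975.44 / 1.274 = 3120.44
Round up: n = 3121.

3121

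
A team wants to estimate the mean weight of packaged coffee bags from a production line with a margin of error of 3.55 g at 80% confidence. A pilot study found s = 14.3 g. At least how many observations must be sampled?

27

For a mean, the margin of error is E = z·σ/√n, so n = (zσ/E)².
At 80% confidence, z = 1.282.
n = (1.282 × 14.3 / 3.55)² = 26.67
Round up: n = 27.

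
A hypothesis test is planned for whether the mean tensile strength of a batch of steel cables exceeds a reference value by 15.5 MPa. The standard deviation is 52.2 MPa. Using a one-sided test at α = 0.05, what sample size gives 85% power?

82

For a one-sample z-test, n = ((z_α + z_β)·σ/δ)².
z_α = 1.645 (one-sided α = 0.05); z_β = 1.036 (power 85% → β = 0.15).
n = (2.681 × 52.2 / 15.5)² = 81.52
Round up: n = 82.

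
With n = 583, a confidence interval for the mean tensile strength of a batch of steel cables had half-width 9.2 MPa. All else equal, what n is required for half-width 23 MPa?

94

Margin of error scales as 1/√n, so n₂ = n₁·(E₁/E₂)².
n₂ = 583 × (9.2/23)² = 583 × 0.16 = 93.28
Round up: n₂ = 94.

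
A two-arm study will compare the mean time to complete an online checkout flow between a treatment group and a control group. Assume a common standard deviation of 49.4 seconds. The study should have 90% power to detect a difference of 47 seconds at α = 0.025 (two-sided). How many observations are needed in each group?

28 per group

For two equal groups, n per group = 2·((z_{α/2} + z_β)·σ/δ)².
z_{α/2} = 2.241; z_β = 1.282 (power 90%).
n = 2 × (3.523 × 49.4 / 47)² = 2 × 13.71 = 27.42
Round up: n = 28 per group.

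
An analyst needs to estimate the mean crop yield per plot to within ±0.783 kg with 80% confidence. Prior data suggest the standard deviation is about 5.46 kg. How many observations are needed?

For a mean, the margin of error is E = z·σ/√n, so n = (zσ/E)².
At 80% confidence, z = 1.282.
n = (1.282 × 5.46 / 0.783)² = 79.92
Round up: n = 80.

80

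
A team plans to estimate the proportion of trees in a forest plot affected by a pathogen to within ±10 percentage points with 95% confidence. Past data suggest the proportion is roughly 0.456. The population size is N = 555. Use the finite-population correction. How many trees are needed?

82

For a proportion with margin E = 0.1 at 95% confidence, z = 1.960.
n = p̂(1−p̂)(z/E)² = 0.456 × 0.544 × (1.960/0.1)² = 95.30 — call this n₀.
Finite-population correction with N = 555: n = n₀ / (1 + (n₀−1)/N) = 95.30 / 1.17 = 81.45
Round up: n = 82.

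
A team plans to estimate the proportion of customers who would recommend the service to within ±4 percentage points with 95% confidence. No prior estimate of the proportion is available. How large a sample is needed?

For a proportion with margin E = 0.04 at 95% confidence, z = 1.960.
With no prior estimate, use p = 0.5, which maximizes p(1−p) at 0.25.
n = 0.25 × (z/E)² = 0.25 × (1.960/0.04)² = 600.25
Round up: n = 601.

n = 601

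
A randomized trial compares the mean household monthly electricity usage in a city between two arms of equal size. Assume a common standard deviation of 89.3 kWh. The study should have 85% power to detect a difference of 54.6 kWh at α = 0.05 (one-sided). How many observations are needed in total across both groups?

For two equal groups, n per group = 2·((z_α + z_β)·σ/δ)².
z_α = 1.645; z_β = 1.036 (power 85%).
n = 2 × (2.681 × 89.3 / 54.6)² = 2 × 19.23 = 38.46
Round up: n = 39 per group.
Total across both groups: 2 × 39 = 78.

78 total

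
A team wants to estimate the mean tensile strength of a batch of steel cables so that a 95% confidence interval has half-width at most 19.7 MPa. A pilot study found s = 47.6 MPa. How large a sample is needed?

23

For a mean, the margin of error is E = z·σ/√n, so n = (zσ/E)².
At 95% confidence, z = 1.960.
n = (1.960 × 47.6 / 19.7)² = 22.43
Round up: n = 23.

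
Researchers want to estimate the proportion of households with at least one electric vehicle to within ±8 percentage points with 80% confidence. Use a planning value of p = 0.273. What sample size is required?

51

For a proportion with margin E = 0.08 at 80% confidence, z = 1.282.
n = p̂(1−p̂)(z/E)² = 0.273 × 0.727 × (1.282/0.08)² = 50.97
Round up: n = 51.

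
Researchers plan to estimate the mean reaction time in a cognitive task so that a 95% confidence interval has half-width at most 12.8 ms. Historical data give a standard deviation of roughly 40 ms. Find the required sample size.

For a mean, the margin of error is E = z·σ/√n, so n = (zσ/E)².
At 95% confidence, z = 1.960.
n = (1.960 × 40 / 12.8)² = 37.52
Round up: n = 38.

38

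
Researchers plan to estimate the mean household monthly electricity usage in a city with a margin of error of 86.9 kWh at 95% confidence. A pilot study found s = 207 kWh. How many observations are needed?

For a mean, the margin of error is E = z·σ/√n, so n = (zσ/E)².
At 95% confidence, z = 1.960.
n = (1.960 × 207 / 86.9)² = 21.80
Round up: n = 22.

22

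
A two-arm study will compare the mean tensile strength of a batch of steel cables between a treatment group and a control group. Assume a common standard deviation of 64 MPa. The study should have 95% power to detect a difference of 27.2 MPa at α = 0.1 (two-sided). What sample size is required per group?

For two equal groups, n per group = 2·((z_{α/2} + z_β)·σ/δ)².
z_{α/2} = 1.645; z_β = 1.645 (power 95%).
n = 2 × (3.290 × 64 / 27.2)² = 2 × 59.93 = 119.86
Round up: n = 120 per group.

120 per group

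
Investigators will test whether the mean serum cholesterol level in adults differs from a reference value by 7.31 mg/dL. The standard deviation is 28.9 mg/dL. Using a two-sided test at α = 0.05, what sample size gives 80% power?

For a one-sample z-test, n = ((z_{α/2} + z_β)·σ/δ)².
z_{α/2} = 1.960 (two-sided α = 0.05); z_β = 0.842 (power 80% → β = 0.2).
n = (2.802 × 28.9 / 7.31)² = 122.71
Round up: n = 123.

123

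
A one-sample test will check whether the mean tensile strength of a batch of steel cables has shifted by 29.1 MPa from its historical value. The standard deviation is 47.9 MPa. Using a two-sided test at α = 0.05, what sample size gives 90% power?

For a one-sample z-test, n = ((z_{α/2} + z_β)·σ/δ)².
z_{α/2} = 1.960 (two-sided α = 0.05); z_β = 1.282 (power 90% → β = 0.1).
n = (3.242 × 47.9 / 29.1)² = 28.48
Round up: n = 29.

29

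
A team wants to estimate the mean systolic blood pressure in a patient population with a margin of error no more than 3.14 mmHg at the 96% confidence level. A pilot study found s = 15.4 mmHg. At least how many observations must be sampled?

102

For a mean, the margin of error is E = z·σ/√n, so n = (zσ/E)².
At 96% confidence, z = 2.054.
n = (2.054 × 15.4 / 3.14)² = 101.48
Round up: n = 102.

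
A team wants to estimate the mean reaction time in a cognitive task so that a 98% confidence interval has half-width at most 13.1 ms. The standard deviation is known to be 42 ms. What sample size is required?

56

For a mean, the margin of error is E = z·σ/√n, so n = (zσ/E)².
At 98% confidence, z = 2.326.
n = (2.326 × 42 / 13.1)² = 55.61
Round up: n = 56.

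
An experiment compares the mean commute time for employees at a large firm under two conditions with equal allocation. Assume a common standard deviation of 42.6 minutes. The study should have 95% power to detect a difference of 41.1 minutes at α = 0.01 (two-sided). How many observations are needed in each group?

For two equal groups, n per group = 2·((z_{α/2} + z_β)·σ/δ)².
z_{α/2} = 2.576; z_β = 1.645 (power 95%).
n = 2 × (4.221 × 42.6 / 41.1)² = 2 × 19.14 = 38.28
Round up: n = 39 per group.

39 per group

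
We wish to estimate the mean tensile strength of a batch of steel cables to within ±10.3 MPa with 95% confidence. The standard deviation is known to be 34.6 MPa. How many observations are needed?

44

For a mean, the margin of error is E = z·σ/√n, so n = (zσ/E)².
At 95% confidence, z = 1.960.
n = (1.960 × 34.6 / 10.3)² = 43.35
Round up: n = 44.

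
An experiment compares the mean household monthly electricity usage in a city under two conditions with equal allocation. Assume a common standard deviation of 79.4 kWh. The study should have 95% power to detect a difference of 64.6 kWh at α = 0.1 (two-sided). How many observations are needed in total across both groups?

66 total

For two equal groups, n per group = 2·((z_{α/2} + z_β)·σ/δ)².
z_{α/2} = 1.645; z_β = 1.645 (power 95%).
n = 2 × (3.290 × 79.4 / 64.6)² = 2 × 16.35 = 32.70
Round up: n = 33 per group.
Total across both groups: 2 × 33 = 66.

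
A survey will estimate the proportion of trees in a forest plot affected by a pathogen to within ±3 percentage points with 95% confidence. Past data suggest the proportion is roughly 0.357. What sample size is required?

980

For a proportion with margin E = 0.03 at 95% confidence, z = 1.960.
n = p̂(1−p̂)(z/E)² = 0.357 × 0.643 × (1.960/0.03)² = 979.83
Round up: n = 980.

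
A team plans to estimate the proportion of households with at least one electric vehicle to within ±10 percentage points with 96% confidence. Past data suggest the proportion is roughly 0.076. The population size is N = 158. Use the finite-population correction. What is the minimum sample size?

26

For a proportion with margin E = 0.1 at 96% confidence, z = 2.054.
n = p̂(1−p̂)(z/E)² = 0.076 × 0.924 × (2.054/0.1)² = 29.63 — call this n₀.
Finite-population correction with N = 158: n = n₀ / (1 + (n₀−1)/N) = 29.63 / 1.181 = 25.09
Round up: n = 26.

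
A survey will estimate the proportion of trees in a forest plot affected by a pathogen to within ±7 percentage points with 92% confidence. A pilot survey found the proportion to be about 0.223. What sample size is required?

For a proportion with margin E = 0.07 at 92% confidence, z = 1.751.
n = p̂(1−p̂)(z/E)² = 0.223 × 0.777 × (1.751/0.07)² = 108.42
Round up: n = 109.

109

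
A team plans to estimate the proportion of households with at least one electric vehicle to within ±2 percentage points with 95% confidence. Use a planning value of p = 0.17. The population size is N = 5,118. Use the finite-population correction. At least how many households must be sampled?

1072

For a proportion with margin E = 0.02 at 95% confidence, z = 1.960.
n = p̂(1−p̂)(z/E)² = 0.17 × 0.83 × (1.960/0.02)² = 1355.12 — call this n₀.
Finite-population correction with N = 5,118: n = n₀ / (1 + (n₀−1)/N) = 1355.12 / 1.265 = 1071.24
Round up: n = 1072.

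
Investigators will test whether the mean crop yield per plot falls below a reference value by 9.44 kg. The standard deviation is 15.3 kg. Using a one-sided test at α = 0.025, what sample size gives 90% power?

For a one-sample z-test, n = ((z_α + z_β)·σ/δ)².
z_α = 1.960 (one-sided α = 0.025); z_β = 1.282 (power 90% → β = 0.1).
n = (3.242 × 15.3 / 9.44)² = 27.61
Round up: n = 28.

28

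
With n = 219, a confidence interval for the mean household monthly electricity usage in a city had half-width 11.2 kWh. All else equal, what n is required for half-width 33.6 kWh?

Margin of error scales as 1/√n, so n₂ = n₁·(E₁/E₂)².
n₂ = 219 × (11.2/33.6)² = 219 × 0.1111 = 24.33
Round up: n₂ = 25.

25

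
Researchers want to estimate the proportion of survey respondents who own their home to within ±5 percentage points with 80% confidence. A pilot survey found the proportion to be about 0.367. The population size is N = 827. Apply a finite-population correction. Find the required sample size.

For a proportion with margin E = 0.05 at 80% confidence, z = 1.282.
n = p̂(1−p̂)(z/E)² = 0.367 × 0.633 × (1.282/0.05)² = 152.72 — call this n₀.
Finite-population correction with N = 827: n = n₀ / (1 + (n₀−1)/N) = 152.72 / 1.183 = 129.10
Round up: n = 130.

130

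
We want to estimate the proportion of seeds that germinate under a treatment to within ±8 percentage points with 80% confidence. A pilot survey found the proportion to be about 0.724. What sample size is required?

For a proportion with margin E = 0.08 at 80% confidence, z = 1.282.
n = p̂(1−p̂)(z/E)² = 0.724 × 0.276 × (1.282/0.08)² = 51.31
Round up: n = 52.

52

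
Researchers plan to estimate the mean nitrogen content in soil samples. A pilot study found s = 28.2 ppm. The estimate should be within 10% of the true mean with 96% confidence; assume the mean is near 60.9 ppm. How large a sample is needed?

For a mean, the margin of error is E = z·σ/√n, so n = (zσ/E)².
At 96% confidence, z = 2.054.
E = 10% of 60.9 = 6.09 ppm.
n = (2.054 × 28.2 / 6.09)² = 90.46
Round up: n = 91.

91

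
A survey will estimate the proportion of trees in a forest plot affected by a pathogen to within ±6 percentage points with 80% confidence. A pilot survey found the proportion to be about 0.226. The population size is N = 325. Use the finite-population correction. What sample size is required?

For a proportion with margin E = 0.06 at 80% confidence, z = 1.282.
n = p̂(1−p̂)(z/E)² = 0.226 × 0.774 × (1.282/0.06)² = 79.86 — call this n₀.
Finite-population correction with N = 325: n = n₀ / (1 + (n₀−1)/N) = 79.86 / 1.243 = 64.25
Round up: n = 65.

65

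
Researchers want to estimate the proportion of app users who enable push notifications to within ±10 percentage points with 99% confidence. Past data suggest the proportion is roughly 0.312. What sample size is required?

143

For a proportion with margin E = 0.1 at 99% confidence, z = 2.576.
n = p̂(1−p̂)(z/E)² = 0.312 × 0.688 × (2.576/0.1)² = 142.44
Round up: n = 143.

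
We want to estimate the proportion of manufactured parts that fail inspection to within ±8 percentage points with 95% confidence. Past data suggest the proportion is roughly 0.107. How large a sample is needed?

For a proportion with margin E = 0.08 at 95% confidence, z = 1.960.
n = p̂(1−p̂)(z/E)² = 0.107 × 0.893 × (1.960/0.08)² = 57.35
Round up: n = 58.

n = 58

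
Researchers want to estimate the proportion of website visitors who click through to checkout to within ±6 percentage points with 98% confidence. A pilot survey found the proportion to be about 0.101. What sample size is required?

For a proportion with margin E = 0.06 at 98% confidence, z = 2.326.
n = p̂(1−p̂)(z/E)² = 0.101 × 0.899 × (2.326/0.06)² = 136.46
Round up: n = 137.

n = 137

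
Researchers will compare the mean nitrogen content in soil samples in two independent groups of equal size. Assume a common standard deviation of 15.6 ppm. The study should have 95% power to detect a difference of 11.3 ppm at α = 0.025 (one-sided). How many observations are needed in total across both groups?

100 total

For two equal groups, n per group = 2·((z_α + z_β)·σ/δ)².
z_α = 1.960; z_β = 1.645 (power 95%).
n = 2 × (3.605 × 15.6 / 11.3)² = 2 × 24.77 = 49.54
Round up: n = 50 per group.
Total across both groups: 2 × 50 = 100.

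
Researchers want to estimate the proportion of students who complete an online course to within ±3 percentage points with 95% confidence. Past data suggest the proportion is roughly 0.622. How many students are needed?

For a proportion with margin E = 0.03 at 95% confidence, z = 1.960.
n = p̂(1−p̂)(z/E)² = 0.622 × 0.378 × (1.960/0.03)² = 1003.58
Round up: n = 1004.

n = 1004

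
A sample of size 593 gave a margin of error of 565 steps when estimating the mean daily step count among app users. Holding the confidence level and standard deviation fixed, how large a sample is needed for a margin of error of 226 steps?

3707

Margin of error scales as 1/√n, so n₂ = n₁·(E₁/E₂)².
n₂ = 593 × (565/226)² = 593 × 6.25 = 3706.25
Round up: n₂ = 3707.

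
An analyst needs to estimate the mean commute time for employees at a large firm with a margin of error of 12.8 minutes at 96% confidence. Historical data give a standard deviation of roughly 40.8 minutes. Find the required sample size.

For a mean, the margin of error is E = z·σ/√n, so n = (zσ/E)².
At 96% confidence, z = 2.054.
n = (2.054 × 40.8 / 12.8)² = 42.86
Round up: n = 43.

n = 43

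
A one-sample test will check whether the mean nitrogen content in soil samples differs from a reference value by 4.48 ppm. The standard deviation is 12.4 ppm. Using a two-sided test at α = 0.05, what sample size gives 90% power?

81

For a one-sample z-test, n = ((z_{α/2} + z_β)·σ/δ)².
z_{α/2} = 1.960 (two-sided α = 0.05); z_β = 1.282 (power 90% → β = 0.1).
n = (3.242 × 12.4 / 4.48)² = 80.52
Round up: n = 81.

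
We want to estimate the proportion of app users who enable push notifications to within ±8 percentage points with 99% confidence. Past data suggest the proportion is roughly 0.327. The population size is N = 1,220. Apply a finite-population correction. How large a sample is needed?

For a proportion with margin E = 0.08 at 99% confidence, z = 2.576.
n = p̂(1−p̂)(z/E)² = 0.327 × 0.673 × (2.576/0.08)² = 228.18 — call this n₀.
Finite-population correction with N = 1,220: n = n₀ / (1 + (n₀−1)/N) = 228.18 / 1.186 = 192.39
Round up: n = 193.

n = 193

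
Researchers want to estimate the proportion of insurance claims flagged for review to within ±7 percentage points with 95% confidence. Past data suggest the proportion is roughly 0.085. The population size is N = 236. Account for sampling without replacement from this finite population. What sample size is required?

49

For a proportion with margin E = 0.07 at 95% confidence, z = 1.960.
n = p̂(1−p̂)(z/E)² = 0.085 × 0.915 × (1.960/0.07)² = 60.98 — call this n₀.
Finite-population correction with N = 236: n = n₀ / (1 + (n₀−1)/N) = 60.98 / 1.254 = 48.63
Round up: n = 49.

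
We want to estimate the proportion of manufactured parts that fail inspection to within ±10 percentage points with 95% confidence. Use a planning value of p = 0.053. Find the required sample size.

For a proportion with margin E = 0.1 at 95% confidence, z = 1.960.
n = p̂(1−p̂)(z/E)² = 0.053 × 0.947 × (1.960/0.1)² = 19.28
Round up: n = 20.

20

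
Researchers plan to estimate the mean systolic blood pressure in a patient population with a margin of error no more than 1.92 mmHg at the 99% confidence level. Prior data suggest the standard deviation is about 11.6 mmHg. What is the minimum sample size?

For a mean, the margin of error is E = z·σ/√n, so n = (zσ/E)².
At 99% confidence, z = 2.576.
n = (2.576 × 11.6 / 1.92)² = 242.22
Round up: n = 243.

243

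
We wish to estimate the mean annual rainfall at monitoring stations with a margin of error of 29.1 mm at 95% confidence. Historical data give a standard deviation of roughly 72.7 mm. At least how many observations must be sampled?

n = 24

For a mean, the margin of error is E = z·σ/√n, so n = (zσ/E)².
At 95% confidence, z = 1.960.
n = (1.960 × 72.7 / 29.1)² = 23.98
Round up: n = 24.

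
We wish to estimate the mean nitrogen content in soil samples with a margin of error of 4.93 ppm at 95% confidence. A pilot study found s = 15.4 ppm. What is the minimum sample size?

For a mean, the margin of error is E = z·σ/√n, so n = (zσ/E)².
At 95% confidence, z = 1.960.
n = (1.960 × 15.4 / 4.93)² = 37.49
Round up: n = 38.

n = 38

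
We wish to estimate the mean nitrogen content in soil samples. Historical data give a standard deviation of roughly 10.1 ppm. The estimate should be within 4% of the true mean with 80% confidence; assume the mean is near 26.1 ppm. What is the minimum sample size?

For a mean, the margin of error is E = z·σ/√n, so n = (zσ/E)².
At 80% confidence, z = 1.282.
E = 4% of 26.1 = 1.044 ppm.
n = (1.282 × 10.1 / 1.044)² = 153.82
Round up: n = 154.

154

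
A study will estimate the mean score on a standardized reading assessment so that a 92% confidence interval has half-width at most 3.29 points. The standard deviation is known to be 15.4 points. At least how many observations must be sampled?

For a mean, the margin of error is E = z·σ/√n, so n = (zσ/E)².
At 92% confidence, z = 1.751.
n = (1.751 × 15.4 / 3.29)² = 67.18
Round up: n = 68.

68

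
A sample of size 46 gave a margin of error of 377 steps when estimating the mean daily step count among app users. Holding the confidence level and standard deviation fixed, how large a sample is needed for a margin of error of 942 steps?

Margin of error scales as 1/√n, so n₂ = n₁·(E₁/E₂)².
n₂ = 46 × (377/942)² = 46 × 0.1602 = 7.37
Round up: n₂ = 8.

8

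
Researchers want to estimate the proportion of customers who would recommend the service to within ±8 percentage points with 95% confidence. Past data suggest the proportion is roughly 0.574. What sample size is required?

For a proportion with margin E = 0.08 at 95% confidence, z = 1.960.
n = p̂(1−p̂)(z/E)² = 0.574 × 0.426 × (1.960/0.08)² = 146.78
Round up: n = 147.

n = 147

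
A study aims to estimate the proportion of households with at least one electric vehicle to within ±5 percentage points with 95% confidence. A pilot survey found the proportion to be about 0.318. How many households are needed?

n = 334

For a proportion with margin E = 0.05 at 95% confidence, z = 1.960.
n = p̂(1−p̂)(z/E)² = 0.318 × 0.682 × (1.960/0.05)² = 333.26
Round up: n = 334.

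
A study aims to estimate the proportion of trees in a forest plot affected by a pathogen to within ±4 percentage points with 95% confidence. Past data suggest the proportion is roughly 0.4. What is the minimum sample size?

577

For a proportion with margin E = 0.04 at 95% confidence, z = 1.960.
n = p̂(1−p̂)(z/E)² = 0.4 × 0.6 × (1.960/0.04)² = 576.24
Round up: n = 577.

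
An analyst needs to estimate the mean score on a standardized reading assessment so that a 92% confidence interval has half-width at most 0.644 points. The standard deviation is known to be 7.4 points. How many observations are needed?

n = 405

For a mean, the margin of error is E = z·σ/√n, so n = (zσ/E)².
At 92% confidence, z = 1.751.
n = (1.751 × 7.4 / 0.644)² = 404.82
Round up: n = 405.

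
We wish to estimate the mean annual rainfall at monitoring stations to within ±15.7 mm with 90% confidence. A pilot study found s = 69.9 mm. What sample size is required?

54

For a mean, the margin of error is E = z·σ/√n, so n = (zσ/E)².
At 90% confidence, z = 1.645.
n = (1.645 × 69.9 / 15.7)² = 53.64
Round up: n = 54.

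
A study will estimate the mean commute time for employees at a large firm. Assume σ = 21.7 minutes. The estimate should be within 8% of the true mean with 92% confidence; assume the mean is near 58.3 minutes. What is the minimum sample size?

67

For a mean, the margin of error is E = z·σ/√n, so n = (zσ/E)².
At 92% confidence, z = 1.751.
E = 8% of 58.3 = 4.664 minutes.
n = (1.751 × 21.7 / 4.664)² = 66.37
Round up: n = 67.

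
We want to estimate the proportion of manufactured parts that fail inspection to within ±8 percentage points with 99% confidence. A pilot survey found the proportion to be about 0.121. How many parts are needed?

For a proportion with margin E = 0.08 at 99% confidence, z = 2.576.
n = p̂(1−p̂)(z/E)² = 0.121 × 0.879 × (2.576/0.08)² = 110.28
Round up: n = 111.

111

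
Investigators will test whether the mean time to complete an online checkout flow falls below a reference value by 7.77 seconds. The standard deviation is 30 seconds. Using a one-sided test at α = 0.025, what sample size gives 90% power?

For a one-sample z-test, n = ((z_α + z_β)·σ/δ)².
z_α = 1.960 (one-sided α = 0.025); z_β = 1.282 (power 90% → β = 0.1).
n = (3.242 × 30 / 7.77)² = 156.68
Round up: n = 157.

157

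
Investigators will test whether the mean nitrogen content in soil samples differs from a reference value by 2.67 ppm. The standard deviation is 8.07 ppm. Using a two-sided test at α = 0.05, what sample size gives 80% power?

72

For a one-sample z-test, n = ((z_{α/2} + z_β)·σ/δ)².
z_{α/2} = 1.960 (two-sided α = 0.05); z_β = 0.842 (power 80% → β = 0.2).
n = (2.802 × 8.07 / 2.67)² = 71.72
Round up: n = 72.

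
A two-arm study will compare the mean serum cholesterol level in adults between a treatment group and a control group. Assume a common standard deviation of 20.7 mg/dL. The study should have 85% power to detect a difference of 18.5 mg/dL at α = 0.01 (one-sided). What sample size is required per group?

29 per group

For two equal groups, n per group = 2·((z_α + z_β)·σ/δ)².
z_α = 2.326; z_β = 1.036 (power 85%).
n = 2 × (3.362 × 20.7 / 18.5)² = 2 × 14.15 = 28.30
Round up: n = 29 per group.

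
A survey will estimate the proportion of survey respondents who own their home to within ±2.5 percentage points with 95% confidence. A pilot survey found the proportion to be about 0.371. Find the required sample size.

1435

For a proportion with margin E = 0.025 at 95% confidence, z = 1.960.
n = p̂(1−p̂)(z/E)² = 0.371 × 0.629 × (1.960/0.025)² = 1434.36
Round up: n = 1435.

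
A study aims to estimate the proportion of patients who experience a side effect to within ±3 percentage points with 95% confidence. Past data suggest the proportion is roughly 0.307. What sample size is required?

For a proportion with margin E = 0.03 at 95% confidence, z = 1.960.
n = p̂(1−p̂)(z/E)² = 0.307 × 0.693 × (1.960/0.03)² = 908.12
Round up: n = 909.

909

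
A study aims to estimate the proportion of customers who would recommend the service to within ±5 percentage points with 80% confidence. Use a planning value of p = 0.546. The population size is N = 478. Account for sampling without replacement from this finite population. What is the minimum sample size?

For a proportion with margin E = 0.05 at 80% confidence, z = 1.282.
n = p̂(1−p̂)(z/E)² = 0.546 × 0.454 × (1.282/0.05)² = 162.96 — call this n₀.
Finite-population correction with N = 478: n = n₀ / (1 + (n₀−1)/N) = 162.96 / 1.339 = 121.70
Round up: n = 122.

122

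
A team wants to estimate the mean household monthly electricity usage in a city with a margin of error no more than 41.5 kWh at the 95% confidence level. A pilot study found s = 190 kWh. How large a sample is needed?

81

For a mean, the margin of error is E = z·σ/√n, so n = (zσ/E)².
At 95% confidence, z = 1.960.
n = (1.960 × 190 / 41.5)² = 80.52
Round up: n = 81.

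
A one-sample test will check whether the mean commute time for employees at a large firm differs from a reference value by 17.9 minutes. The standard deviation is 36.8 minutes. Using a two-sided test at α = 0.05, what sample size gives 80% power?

For a one-sample z-test, n = ((z_{α/2} + z_β)·σ/δ)².
z_{α/2} = 1.960 (two-sided α = 0.05); z_β = 0.842 (power 80% → β = 0.2).
n = (2.802 × 36.8 / 17.9)² = 33.18
Round up: n = 34.

34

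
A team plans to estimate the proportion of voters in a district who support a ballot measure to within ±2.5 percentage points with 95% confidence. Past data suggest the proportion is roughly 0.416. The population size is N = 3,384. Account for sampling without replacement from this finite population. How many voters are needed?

For a proportion with margin E = 0.025 at 95% confidence, z = 1.960.
n = p̂(1−p̂)(z/E)² = 0.416 × 0.584 × (1.960/0.025)² = 1493.27 — call this n₀.
Finite-population correction with N = 3,384: n = n₀ / (1 + (n₀−1)/N) = 1493.27 / 1.441 = 1036.27
Round up: n = 1037.

1037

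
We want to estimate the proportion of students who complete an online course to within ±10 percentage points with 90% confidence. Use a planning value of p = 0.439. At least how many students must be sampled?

For a proportion with margin E = 0.1 at 90% confidence, z = 1.645.
n = p̂(1−p̂)(z/E)² = 0.439 × 0.561 × (1.645/0.1)² = 66.64
Round up: n = 67.

67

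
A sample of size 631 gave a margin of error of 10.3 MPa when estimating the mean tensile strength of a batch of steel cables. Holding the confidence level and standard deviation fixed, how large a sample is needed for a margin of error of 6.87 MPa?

n = 1419

Margin of error scales as 1/√n, so n₂ = n₁·(E₁/E₂)².
n₂ = 631 × (10.3/6.87)² = 631 × 2.248 = 1418.49
Round up: n₂ = 1419.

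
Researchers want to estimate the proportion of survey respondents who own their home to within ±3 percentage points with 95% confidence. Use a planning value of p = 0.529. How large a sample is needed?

For a proportion with margin E = 0.03 at 95% confidence, z = 1.960.
n = p̂(1−p̂)(z/E)² = 0.529 × 0.471 × (1.960/0.03)² = 1063.52
Round up: n = 1064.

1064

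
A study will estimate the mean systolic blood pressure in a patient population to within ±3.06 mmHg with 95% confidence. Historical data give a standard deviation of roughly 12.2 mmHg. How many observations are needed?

For a mean, the margin of error is E = z·σ/√n, so n = (zσ/E)².
At 95% confidence, z = 1.960.
n = (1.960 × 12.2 / 3.06)² = 61.06
Round up: n = 62.

62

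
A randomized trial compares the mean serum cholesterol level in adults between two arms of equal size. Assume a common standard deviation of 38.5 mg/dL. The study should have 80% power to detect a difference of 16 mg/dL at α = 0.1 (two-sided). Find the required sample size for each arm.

72 per group

For two equal groups, n per group = 2·((z_{α/2} + z_β)·σ/δ)².
z_{α/2} = 1.645; z_β = 0.842 (power 80%).
n = 2 × (2.487 × 38.5 / 16)² = 2 × 35.81 = 71.62
Round up: n = 72 per group.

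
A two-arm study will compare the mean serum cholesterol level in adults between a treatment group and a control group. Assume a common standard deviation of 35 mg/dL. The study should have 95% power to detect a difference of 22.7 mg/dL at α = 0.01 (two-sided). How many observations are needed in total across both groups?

For two equal groups, n per group = 2·((z_{α/2} + z_β)·σ/δ)².
z_{α/2} = 2.576; z_β = 1.645 (power 95%).
n = 2 × (4.221 × 35 / 22.7)² = 2 × 42.36 = 84.72
Round up: n = 85 per group.
Total across both groups: 2 × 85 = 170.

170 total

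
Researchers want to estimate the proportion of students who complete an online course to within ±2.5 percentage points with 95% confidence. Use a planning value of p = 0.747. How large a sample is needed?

For a proportion with margin E = 0.025 at 95% confidence, z = 1.960.
n = p̂(1−p̂)(z/E)² = 0.747 × 0.253 × (1.960/0.025)² = 1161.64
Round up: n = 1162.

n = 1162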